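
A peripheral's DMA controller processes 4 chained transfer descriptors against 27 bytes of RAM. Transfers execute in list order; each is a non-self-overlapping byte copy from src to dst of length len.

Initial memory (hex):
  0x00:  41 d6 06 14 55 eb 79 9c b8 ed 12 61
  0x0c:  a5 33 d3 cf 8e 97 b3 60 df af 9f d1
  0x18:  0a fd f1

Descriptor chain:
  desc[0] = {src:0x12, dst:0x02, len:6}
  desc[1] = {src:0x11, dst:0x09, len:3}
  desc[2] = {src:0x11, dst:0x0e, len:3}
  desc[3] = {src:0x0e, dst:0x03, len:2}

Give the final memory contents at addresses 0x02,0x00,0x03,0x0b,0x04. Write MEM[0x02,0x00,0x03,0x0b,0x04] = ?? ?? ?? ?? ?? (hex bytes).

MEM[0x02,0x00,0x03,0x0b,0x04] = b3 41 97 60 b3

D0: mem[0x02..0x07] <- [b3 60 df af 9f d1]
D1: mem[0x09..0x0b] <- [97 b3 60]
D2: mem[0x0e..0x10] <- [97 b3 60]
D3: mem[0x03..0x04] <- [97 b3]
query mem[0x02]=0xb3, mem[0x00]=0x41, mem[0x03]=0x97, mem[0x0b]=0x60, mem[0x04]=0xb3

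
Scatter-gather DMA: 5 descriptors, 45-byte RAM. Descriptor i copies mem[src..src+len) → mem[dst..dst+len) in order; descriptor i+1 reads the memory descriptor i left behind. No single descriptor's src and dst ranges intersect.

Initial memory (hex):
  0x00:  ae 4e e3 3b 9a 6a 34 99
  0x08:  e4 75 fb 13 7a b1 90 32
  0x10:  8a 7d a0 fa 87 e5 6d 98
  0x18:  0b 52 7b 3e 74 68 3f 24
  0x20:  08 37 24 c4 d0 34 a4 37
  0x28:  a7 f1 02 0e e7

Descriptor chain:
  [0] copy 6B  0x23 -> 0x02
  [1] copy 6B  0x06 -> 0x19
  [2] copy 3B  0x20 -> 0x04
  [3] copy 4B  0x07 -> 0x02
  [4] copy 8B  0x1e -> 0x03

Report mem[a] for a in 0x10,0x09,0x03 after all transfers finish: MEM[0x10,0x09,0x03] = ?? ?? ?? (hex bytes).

#0 dst[0x02+6] := {0xc4,0xd0,0x34,0xa4,0x37,0xa7}
#1 dst[0x19+6] := {0x37,0xa7,0xe4,0x75,0xfb,0x13}
#2 dst[0x04+3] := {0x08,0x37,0x24}
#3 dst[0x02+4] := {0xa7,0xe4,0x75,0xfb}
#4 dst[0x03+8] := {0x13,0x24,0x08,0x37,0x24,0xc4,0xd0,0x34}
query mem[0x10]=0x8a, mem[0x09]=0xd0, mem[0x03]=0x13

MEM[0x10,0x09,0x03] = 8a d0 13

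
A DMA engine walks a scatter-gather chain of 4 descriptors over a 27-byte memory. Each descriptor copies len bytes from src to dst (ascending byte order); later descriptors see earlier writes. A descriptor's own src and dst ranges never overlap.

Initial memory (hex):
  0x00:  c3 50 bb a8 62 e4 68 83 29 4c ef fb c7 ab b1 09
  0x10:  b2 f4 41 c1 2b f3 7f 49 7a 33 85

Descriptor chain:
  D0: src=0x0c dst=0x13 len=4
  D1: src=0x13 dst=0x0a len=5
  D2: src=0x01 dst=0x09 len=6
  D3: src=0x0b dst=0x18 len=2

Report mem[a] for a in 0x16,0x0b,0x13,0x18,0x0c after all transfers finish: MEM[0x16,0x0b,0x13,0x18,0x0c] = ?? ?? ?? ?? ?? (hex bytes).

[0] 0x0c->0x13 len=4 : c7 ab b1 09
[1] 0x13->0x0a len=5 : c7 ab b1 09 49
[2] 0x01->0x09 len=6 : 50 bb a8 62 e4 68
[3] 0x0b->0x18 len=2 : a8 62
query mem[0x16]=0x09, mem[0x0b]=0xa8, mem[0x13]=0xc7, mem[0x18]=0xa8, mem[0x0c]=0x62

MEM[0x16,0x0b,0x13,0x18,0x0c] = 09 a8 c7 a8 62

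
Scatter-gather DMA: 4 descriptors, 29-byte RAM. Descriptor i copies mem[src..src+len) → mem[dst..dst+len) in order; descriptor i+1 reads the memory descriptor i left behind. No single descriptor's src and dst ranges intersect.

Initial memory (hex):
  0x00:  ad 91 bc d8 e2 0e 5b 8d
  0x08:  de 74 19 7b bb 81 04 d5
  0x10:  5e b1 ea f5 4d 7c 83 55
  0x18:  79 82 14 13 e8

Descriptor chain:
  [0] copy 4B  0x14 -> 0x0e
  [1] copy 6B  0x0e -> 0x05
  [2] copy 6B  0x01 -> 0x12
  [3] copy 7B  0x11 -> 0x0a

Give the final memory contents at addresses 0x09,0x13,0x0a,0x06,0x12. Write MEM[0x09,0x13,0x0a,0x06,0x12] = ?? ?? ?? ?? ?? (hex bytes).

MEM[0x09,0x13,0x0a,0x06,0x12] = ea bc 55 7c 91

#0 dst[0x0e+4] := {0x4d,0x7c,0x83,0x55}
#1 dst[0x05+6] := {0x4d,0x7c,0x83,0x55,0xea,0xf5}
#2 dst[0x12+6] := {0x91,0xbc,0xd8,0xe2,0x4d,0x7c}
#3 dst[0x0a+7] := {0x55,0x91,0xbc,0xd8,0xe2,0x4d,0x7c}
query mem[0x09]=0xea, mem[0x13]=0xbc, mem[0x0a]=0x55, mem[0x06]=0x7c, mem[0x12]=0x91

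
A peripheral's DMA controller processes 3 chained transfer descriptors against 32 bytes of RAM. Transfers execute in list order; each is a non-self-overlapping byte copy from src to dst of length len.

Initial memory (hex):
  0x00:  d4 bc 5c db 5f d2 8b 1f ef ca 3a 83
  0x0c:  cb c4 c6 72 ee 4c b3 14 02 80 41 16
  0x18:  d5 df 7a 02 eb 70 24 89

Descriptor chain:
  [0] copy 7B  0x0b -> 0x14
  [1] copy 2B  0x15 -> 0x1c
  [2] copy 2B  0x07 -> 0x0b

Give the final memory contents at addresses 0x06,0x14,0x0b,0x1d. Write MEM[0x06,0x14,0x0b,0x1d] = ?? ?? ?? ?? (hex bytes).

MEM[0x06,0x14,0x0b,0x1d] = 8b 83 1f c4

[0] 0x0b->0x14 len=7 : 83 cb c4 c6 72 ee 4c
[1] 0x15->0x1c len=2 : cb c4
[2] 0x07->0x0b len=2 : 1f ef
query mem[0x06]=0x8b, mem[0x14]=0x83, mem[0x0b]=0x1f, mem[0x1d]=0xc4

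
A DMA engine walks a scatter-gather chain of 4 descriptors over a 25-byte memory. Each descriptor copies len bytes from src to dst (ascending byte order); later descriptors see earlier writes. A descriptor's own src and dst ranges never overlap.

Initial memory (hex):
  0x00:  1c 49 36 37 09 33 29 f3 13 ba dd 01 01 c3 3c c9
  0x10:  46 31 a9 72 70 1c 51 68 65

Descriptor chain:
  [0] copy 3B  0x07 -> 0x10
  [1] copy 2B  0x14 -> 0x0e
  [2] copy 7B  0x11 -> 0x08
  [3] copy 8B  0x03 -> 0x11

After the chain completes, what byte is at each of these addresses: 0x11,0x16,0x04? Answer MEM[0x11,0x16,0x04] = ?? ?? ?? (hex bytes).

[0] 0x07->0x10 len=3 : f3 13 ba
[1] 0x14->0x0e len=2 : 70 1c
[2] 0x11->0x08 len=7 : 13 ba 72 70 1c 51 68
[3] 0x03->0x11 len=8 : 37 09 33 29 f3 13 ba 72
query mem[0x11]=0x37, mem[0x16]=0x13, mem[0x04]=0x09

MEM[0x11,0x16,0x04] = 37 13 09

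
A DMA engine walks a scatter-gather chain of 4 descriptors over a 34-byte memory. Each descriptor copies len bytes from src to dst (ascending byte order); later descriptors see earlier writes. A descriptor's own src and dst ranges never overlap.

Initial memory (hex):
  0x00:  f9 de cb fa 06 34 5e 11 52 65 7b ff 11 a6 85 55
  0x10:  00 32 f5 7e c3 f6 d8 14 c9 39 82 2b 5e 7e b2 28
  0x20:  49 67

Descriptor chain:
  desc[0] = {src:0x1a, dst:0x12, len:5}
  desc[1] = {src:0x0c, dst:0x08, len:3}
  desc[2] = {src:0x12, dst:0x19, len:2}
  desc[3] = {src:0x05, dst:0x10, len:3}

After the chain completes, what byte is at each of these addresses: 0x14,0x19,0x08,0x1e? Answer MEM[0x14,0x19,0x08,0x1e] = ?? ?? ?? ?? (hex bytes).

MEM[0x14,0x19,0x08,0x1e] = 5e 82 11 b2

#0 dst[0x12+5] := {0x82,0x2b,0x5e,0x7e,0xb2}
#1 dst[0x08+3] := {0x11,0xa6,0x85}
#2 dst[0x19+2] := {0x82,0x2b}
#3 dst[0x10+3] := {0x34,0x5e,0x11}
query mem[0x14]=0x5e, mem[0x19]=0x82, mem[0x08]=0x11, mem[0x1e]=0xb2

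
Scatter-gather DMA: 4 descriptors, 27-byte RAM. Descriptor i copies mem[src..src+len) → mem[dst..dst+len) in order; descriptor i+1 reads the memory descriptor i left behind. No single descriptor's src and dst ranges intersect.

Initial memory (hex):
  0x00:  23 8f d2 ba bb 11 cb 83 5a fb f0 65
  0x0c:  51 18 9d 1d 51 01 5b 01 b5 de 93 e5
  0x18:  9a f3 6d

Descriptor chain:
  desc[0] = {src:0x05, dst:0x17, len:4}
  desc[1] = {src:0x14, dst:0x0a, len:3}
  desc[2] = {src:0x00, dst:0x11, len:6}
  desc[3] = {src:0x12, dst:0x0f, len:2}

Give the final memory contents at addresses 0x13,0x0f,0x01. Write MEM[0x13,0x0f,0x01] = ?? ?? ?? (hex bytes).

D0: mem[0x17..0x1a] <- [11 cb 83 5a]
D1: mem[0x0a..0x0c] <- [b5 de 93]
D2: mem[0x11..0x16] <- [23 8f d2 ba bb 11]
D3: mem[0x0f..0x10] <- [8f d2]
query mem[0x13]=0xd2, mem[0x0f]=0x8f, mem[0x01]=0x8f

MEM[0x13,0x0f,0x01] = d2 8f 8f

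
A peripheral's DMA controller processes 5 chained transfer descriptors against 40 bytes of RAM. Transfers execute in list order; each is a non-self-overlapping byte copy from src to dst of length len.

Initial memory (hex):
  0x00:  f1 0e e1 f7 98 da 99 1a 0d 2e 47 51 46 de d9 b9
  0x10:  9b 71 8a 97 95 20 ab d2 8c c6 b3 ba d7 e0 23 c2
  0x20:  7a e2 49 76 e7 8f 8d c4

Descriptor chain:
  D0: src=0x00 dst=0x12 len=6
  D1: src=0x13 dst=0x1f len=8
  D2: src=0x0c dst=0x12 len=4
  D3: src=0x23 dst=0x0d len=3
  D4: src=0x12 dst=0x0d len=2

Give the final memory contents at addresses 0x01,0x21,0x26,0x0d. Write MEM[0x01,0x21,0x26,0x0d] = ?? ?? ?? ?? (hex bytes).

  after D0: wrote 6B at 0x12 = f10ee1f798da
  after D1: wrote 8B at 0x1f = 0ee1f798da8cc6b3
  after D2: wrote 4B at 0x12 = 46ded9b9
  after D3: wrote 3B at 0x0d = da8cc6
  after D4: wrote 2B at 0x0d = 46de
query mem[0x01]=0x0e, mem[0x21]=0xf7, mem[0x26]=0xb3, mem[0x0d]=0x46

MEM[0x01,0x21,0x26,0x0d] = 0e f7 b3 46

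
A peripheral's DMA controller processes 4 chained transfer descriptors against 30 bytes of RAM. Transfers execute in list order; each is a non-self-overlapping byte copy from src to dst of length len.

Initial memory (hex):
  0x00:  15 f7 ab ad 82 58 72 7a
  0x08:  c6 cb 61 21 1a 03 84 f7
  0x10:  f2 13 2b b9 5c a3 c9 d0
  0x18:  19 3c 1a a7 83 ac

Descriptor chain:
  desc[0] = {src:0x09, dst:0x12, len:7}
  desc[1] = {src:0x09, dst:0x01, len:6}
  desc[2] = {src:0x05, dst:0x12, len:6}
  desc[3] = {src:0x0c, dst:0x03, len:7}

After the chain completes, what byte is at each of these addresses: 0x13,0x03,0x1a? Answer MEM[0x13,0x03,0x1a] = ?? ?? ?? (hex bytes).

#0 dst[0x12+7] := {0xcb,0x61,0x21,0x1a,0x03,0x84,0xf7}
#1 dst[0x01+6] := {0xcb,0x61,0x21,0x1a,0x03,0x84}
#2 dst[0x12+6] := {0x03,0x84,0x7a,0xc6,0xcb,0x61}
#3 dst[0x03+7] := {0x1a,0x03,0x84,0xf7,0xf2,0x13,0x03}
query mem[0x13]=0x84, mem[0x03]=0x1a, mem[0x1a]=0x1a

MEM[0x13,0x03,0x1a] = 84 1a 1a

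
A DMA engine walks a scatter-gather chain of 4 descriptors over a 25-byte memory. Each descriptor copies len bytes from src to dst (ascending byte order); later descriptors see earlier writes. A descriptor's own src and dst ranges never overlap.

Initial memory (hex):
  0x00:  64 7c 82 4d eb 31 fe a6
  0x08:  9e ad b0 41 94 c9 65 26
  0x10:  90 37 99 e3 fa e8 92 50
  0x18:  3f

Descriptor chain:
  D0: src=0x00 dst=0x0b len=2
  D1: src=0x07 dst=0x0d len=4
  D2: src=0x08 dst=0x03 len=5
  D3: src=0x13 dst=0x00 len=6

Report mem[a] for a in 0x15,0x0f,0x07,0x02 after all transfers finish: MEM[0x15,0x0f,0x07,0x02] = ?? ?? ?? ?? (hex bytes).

MEM[0x15,0x0f,0x07,0x02] = e8 ad 7c e8

#0 dst[0x0b+2] := {0x64,0x7c}
#1 dst[0x0d+4] := {0xa6,0x9e,0xad,0xb0}
#2 dst[0x03+5] := {0x9e,0xad,0xb0,0x64,0x7c}
#3 dst[0x00+6] := {0xe3,0xfa,0xe8,0x92,0x50,0x3f}
query mem[0x15]=0xe8, mem[0x0f]=0xad, mem[0x07]=0x7c, mem[0x02]=0xe8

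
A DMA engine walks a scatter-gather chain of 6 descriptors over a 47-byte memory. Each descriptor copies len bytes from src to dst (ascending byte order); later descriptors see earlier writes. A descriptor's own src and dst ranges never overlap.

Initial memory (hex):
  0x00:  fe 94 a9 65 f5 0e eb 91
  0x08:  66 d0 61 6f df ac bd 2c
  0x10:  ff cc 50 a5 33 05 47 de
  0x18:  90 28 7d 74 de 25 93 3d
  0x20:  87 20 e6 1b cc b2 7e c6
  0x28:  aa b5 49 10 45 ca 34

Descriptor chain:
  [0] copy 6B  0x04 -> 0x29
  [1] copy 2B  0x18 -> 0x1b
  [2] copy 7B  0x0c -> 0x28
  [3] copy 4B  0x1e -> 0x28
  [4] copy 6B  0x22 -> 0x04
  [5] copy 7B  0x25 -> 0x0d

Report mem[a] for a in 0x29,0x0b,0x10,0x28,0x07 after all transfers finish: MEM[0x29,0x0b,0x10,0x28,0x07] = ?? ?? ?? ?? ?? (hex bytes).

D0: mem[0x29..0x2e] <- [f5 0e eb 91 66 d0]
D1: mem[0x1b..0x1c] <- [90 28]
D2: mem[0x28..0x2e] <- [df ac bd 2c ff cc 50]
D3: mem[0x28..0x2b] <- [93 3d 87 20]
D4: mem[0x04..0x09] <- [e6 1b cc b2 7e c6]
D5: mem[0x0d..0x13] <- [b2 7e c6 93 3d 87 20]
query mem[0x29]=0x3d, mem[0x0b]=0x6f, mem[0x10]=0x93, mem[0x28]=0x93, mem[0x07]=0xb2

MEM[0x29,0x0b,0x10,0x28,0x07] = 3d 6f 93 93 b2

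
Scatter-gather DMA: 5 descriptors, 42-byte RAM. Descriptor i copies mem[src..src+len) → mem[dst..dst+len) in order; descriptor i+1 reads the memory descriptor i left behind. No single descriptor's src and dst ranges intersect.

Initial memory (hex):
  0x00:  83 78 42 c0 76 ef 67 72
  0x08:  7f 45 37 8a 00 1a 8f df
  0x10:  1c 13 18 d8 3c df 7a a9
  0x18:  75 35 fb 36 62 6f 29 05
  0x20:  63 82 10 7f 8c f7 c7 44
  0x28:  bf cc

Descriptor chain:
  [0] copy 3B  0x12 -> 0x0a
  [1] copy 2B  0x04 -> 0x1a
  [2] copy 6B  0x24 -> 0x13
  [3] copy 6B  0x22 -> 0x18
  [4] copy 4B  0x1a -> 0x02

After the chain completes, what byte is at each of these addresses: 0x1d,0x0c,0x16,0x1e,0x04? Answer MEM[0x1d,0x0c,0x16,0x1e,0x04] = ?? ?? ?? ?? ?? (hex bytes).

MEM[0x1d,0x0c,0x16,0x1e,0x04] = 44 3c 44 29 c7

D0: mem[0x0a..0x0c] <- [18 d8 3c]
D1: mem[0x1a..0x1b] <- [76 ef]
D2: mem[0x13..0x18] <- [8c f7 c7 44 bf cc]
D3: mem[0x18..0x1d] <- [10 7f 8c f7 c7 44]
D4: mem[0x02..0x05] <- [8c f7 c7 44]
query mem[0x1d]=0x44, mem[0x0c]=0x3c, mem[0x16]=0x44, mem[0x1e]=0x29, mem[0x04]=0xc7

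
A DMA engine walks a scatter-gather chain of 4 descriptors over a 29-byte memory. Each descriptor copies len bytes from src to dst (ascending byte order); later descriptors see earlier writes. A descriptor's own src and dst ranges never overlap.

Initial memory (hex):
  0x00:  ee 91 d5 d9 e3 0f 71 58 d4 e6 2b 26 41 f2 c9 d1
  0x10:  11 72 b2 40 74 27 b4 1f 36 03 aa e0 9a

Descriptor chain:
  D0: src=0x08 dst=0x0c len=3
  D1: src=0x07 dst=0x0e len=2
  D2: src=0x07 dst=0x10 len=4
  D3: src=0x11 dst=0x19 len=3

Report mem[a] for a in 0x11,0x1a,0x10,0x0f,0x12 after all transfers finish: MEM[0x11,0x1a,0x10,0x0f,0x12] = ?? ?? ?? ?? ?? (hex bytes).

  after D0: wrote 3B at 0x0c = d4e62b
  after D1: wrote 2B at 0x0e = 58d4
  after D2: wrote 4B at 0x10 = 58d4e62b
  after D3: wrote 3B at 0x19 = d4e62b
query mem[0x11]=0xd4, mem[0x1a]=0xe6, mem[0x10]=0x58, mem[0x0f]=0xd4, mem[0x12]=0xe6

MEM[0x11,0x1a,0x10,0x0f,0x12] = d4 e6 58 d4 e6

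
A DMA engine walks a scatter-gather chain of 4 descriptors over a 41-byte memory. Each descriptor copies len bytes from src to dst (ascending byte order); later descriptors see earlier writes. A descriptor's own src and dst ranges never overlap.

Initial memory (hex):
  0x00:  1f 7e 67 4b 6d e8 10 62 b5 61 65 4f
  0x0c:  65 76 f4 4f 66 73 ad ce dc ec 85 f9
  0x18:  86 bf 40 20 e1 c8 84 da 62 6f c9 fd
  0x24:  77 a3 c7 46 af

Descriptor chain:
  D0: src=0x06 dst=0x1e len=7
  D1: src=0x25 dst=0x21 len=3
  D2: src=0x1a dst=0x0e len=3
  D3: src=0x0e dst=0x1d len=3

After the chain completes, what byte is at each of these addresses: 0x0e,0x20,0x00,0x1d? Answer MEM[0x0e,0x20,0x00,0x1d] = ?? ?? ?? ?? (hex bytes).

D0: mem[0x1e..0x24] <- [10 62 b5 61 65 4f 65]
D1: mem[0x21..0x23] <- [a3 c7 46]
D2: mem[0x0e..0x10] <- [40 20 e1]
D3: mem[0x1d..0x1f] <- [40 20 e1]
query mem[0x0e]=0x40, mem[0x20]=0xb5, mem[0x00]=0x1f, mem[0x1d]=0x40

MEM[0x0e,0x20,0x00,0x1d] = 40 b5 1f 40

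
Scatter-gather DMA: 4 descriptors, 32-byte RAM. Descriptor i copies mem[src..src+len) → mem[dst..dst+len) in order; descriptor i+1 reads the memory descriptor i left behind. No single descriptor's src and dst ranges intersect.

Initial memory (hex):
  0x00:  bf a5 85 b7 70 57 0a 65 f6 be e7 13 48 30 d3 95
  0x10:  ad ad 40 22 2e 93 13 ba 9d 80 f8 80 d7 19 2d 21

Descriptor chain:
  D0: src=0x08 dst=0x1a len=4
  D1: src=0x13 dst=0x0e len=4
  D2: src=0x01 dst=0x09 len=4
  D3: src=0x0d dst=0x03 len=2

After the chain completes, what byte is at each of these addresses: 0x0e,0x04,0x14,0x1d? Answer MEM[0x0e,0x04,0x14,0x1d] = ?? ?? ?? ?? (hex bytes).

MEM[0x0e,0x04,0x14,0x1d] = 22 22 2e 13

[0] 0x08->0x1a len=4 : f6 be e7 13
[1] 0x13->0x0e len=4 : 22 2e 93 13
[2] 0x01->0x09 len=4 : a5 85 b7 70
[3] 0x0d->0x03 len=2 : 30 22
query mem[0x0e]=0x22, mem[0x04]=0x22, mem[0x14]=0x2e, mem[0x1d]=0x13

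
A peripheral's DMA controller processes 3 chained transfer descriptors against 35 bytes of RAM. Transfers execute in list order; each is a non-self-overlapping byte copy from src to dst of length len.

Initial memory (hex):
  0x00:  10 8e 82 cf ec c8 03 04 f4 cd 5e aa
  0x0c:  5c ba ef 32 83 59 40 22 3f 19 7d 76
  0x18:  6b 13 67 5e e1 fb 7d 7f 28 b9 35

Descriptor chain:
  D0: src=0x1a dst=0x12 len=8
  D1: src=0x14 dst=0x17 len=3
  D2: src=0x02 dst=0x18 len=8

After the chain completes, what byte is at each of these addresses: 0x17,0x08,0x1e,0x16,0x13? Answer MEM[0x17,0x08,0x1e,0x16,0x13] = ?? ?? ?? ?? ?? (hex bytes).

MEM[0x17,0x08,0x1e,0x16,0x13] = e1 f4 f4 7d 5e

[0] 0x1a->0x12 len=8 : 67 5e e1 fb 7d 7f 28 b9
[1] 0x14->0x17 len=3 : e1 fb 7d
[2] 0x02->0x18 len=8 : 82 cf ec c8 03 04 f4 cd
query mem[0x17]=0xe1, mem[0x08]=0xf4, mem[0x1e]=0xf4, mem[0x16]=0x7d, mem[0x13]=0x5e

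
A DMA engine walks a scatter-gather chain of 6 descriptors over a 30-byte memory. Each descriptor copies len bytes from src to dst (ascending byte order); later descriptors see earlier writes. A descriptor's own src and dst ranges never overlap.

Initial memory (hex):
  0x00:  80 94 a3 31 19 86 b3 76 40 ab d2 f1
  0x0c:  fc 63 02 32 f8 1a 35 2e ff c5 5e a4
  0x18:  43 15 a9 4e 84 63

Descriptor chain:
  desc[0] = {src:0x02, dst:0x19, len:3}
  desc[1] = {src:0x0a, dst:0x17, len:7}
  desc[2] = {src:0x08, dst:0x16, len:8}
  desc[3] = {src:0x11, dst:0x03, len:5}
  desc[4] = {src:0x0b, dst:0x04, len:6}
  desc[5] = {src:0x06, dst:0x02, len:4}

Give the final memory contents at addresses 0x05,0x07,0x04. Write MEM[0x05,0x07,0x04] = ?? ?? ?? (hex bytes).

MEM[0x05,0x07,0x04] = f8 02 32

#0 dst[0x19+3] := {0xa3,0x31,0x19}
#1 dst[0x17+7] := {0xd2,0xf1,0xfc,0x63,0x02,0x32,0xf8}
#2 dst[0x16+8] := {0x40,0xab,0xd2,0xf1,0xfc,0x63,0x02,0x32}
#3 dst[0x03+5] := {0x1a,0x35,0x2e,0xff,0xc5}
#4 dst[0x04+6] := {0xf1,0xfc,0x63,0x02,0x32,0xf8}
#5 dst[0x02+4] := {0x63,0x02,0x32,0xf8}
query mem[0x05]=0xf8, mem[0x07]=0x02, mem[0x04]=0x32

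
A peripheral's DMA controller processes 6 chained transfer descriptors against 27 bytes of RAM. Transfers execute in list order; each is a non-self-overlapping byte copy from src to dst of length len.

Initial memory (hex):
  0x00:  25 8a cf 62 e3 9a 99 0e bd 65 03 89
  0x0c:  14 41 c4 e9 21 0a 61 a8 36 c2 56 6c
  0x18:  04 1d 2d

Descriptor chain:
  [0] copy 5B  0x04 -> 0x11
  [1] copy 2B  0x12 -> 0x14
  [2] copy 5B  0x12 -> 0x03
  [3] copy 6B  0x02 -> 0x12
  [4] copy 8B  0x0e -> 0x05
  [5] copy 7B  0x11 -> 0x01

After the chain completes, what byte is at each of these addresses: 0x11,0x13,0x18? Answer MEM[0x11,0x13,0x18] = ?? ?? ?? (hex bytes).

  after D0: wrote 5B at 0x11 = e39a990ebd
  after D1: wrote 2B at 0x14 = 9a99
  after D2: wrote 5B at 0x03 = 9a999a9956
  after D3: wrote 6B at 0x12 = cf9a999a9956
  after D4: wrote 8B at 0x05 = c4e921e3cf9a999a
  after D5: wrote 7B at 0x01 = e3cf9a999a9956
query mem[0x11]=0xe3, mem[0x13]=0x9a, mem[0x18]=0x04

MEM[0x11,0x13,0x18] = e3 9a 04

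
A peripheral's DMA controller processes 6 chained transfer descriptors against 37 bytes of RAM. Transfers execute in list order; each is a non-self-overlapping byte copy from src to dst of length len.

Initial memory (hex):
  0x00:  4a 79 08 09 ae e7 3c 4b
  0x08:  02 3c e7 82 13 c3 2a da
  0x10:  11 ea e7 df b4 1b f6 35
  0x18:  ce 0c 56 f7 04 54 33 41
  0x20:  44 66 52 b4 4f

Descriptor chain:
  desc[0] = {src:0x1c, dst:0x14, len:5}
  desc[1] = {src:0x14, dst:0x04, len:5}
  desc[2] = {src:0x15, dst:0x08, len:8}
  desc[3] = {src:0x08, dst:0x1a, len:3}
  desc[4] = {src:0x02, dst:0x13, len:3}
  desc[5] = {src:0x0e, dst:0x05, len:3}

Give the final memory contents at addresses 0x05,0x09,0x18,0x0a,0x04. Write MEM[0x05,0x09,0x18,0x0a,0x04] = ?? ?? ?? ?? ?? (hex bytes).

  after D0: wrote 5B at 0x14 = 0454334144
  after D1: wrote 5B at 0x04 = 0454334144
  after D2: wrote 8B at 0x08 = 543341440c56f704
  after D3: wrote 3B at 0x1a = 543341
  after D4: wrote 3B at 0x13 = 080904
  after D5: wrote 3B at 0x05 = f70411
query mem[0x05]=0xf7, mem[0x09]=0x33, mem[0x18]=0x44, mem[0x0a]=0x41, mem[0x04]=0x04

MEM[0x05,0x09,0x18,0x0a,0x04] = f7 33 44 41 04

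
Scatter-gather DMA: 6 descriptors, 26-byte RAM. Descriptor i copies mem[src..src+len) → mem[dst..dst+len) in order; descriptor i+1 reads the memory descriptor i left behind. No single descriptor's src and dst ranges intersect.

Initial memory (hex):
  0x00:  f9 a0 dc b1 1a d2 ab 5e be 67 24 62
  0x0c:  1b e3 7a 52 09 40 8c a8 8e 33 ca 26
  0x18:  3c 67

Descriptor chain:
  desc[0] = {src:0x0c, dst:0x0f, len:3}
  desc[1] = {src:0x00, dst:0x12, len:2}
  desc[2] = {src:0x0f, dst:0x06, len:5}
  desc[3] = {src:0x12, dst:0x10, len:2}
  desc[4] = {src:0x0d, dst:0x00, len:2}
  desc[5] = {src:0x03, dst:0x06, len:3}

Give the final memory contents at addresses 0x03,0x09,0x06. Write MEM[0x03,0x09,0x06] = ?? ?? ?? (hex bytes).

#0 dst[0x0f+3] := {0x1b,0xe3,0x7a}
#1 dst[0x12+2] := {0xf9,0xa0}
#2 dst[0x06+5] := {0x1b,0xe3,0x7a,0xf9,0xa0}
#3 dst[0x10+2] := {0xf9,0xa0}
#4 dst[0x00+2] := {0xe3,0x7a}
#5 dst[0x06+3] := {0xb1,0x1a,0xd2}
query mem[0x03]=0xb1, mem[0x09]=0xf9, mem[0x06]=0xb1

MEM[0x03,0x09,0x06] = b1 f9 b1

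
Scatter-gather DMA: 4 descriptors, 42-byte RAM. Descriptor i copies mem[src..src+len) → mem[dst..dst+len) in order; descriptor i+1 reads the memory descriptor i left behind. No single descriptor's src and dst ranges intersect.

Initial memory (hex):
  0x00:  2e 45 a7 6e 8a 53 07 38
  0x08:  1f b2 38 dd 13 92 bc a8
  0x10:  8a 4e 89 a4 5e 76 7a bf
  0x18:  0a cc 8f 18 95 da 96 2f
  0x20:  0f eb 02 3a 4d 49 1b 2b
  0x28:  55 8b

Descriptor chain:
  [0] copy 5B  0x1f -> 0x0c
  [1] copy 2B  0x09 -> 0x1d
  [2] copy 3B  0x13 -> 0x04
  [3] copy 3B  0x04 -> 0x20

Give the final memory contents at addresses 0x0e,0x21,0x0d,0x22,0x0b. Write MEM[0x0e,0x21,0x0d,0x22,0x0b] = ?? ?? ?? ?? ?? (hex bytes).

MEM[0x0e,0x21,0x0d,0x22,0x0b] = eb 5e 0f 76 dd

#0 dst[0x0c+5] := {0x2f,0x0f,0xeb,0x02,0x3a}
#1 dst[0x1d+2] := {0xb2,0x38}
#2 dst[0x04+3] := {0xa4,0x5e,0x76}
#3 dst[0x20+3] := {0xa4,0x5e,0x76}
query mem[0x0e]=0xeb, mem[0x21]=0x5e, mem[0x0d]=0x0f, mem[0x22]=0x76, mem[0x0b]=0xdd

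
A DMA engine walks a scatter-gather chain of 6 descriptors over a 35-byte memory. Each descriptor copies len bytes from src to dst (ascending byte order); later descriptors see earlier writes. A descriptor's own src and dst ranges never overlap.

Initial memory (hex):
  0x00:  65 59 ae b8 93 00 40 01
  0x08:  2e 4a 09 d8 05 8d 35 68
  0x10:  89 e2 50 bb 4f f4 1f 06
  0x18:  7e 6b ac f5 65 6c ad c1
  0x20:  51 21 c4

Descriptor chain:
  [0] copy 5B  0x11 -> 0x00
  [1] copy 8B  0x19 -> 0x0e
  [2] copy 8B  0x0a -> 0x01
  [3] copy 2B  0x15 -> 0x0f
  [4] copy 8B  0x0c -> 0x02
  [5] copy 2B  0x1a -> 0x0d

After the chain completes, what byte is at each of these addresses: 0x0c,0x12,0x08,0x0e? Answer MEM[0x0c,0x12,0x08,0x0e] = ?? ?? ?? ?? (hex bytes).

#0 dst[0x00+5] := {0xe2,0x50,0xbb,0x4f,0xf4}
#1 dst[0x0e+8] := {0x6b,0xac,0xf5,0x65,0x6c,0xad,0xc1,0x51}
#2 dst[0x01+8] := {0x09,0xd8,0x05,0x8d,0x6b,0xac,0xf5,0x65}
#3 dst[0x0f+2] := {0x51,0x1f}
#4 dst[0x02+8] := {0x05,0x8d,0x6b,0x51,0x1f,0x65,0x6c,0xad}
#5 dst[0x0d+2] := {0xac,0xf5}
query mem[0x0c]=0x05, mem[0x12]=0x6c, mem[0x08]=0x6c, mem[0x0e]=0xf5

MEM[0x0c,0x12,0x08,0x0e] = 05 6c 6c f5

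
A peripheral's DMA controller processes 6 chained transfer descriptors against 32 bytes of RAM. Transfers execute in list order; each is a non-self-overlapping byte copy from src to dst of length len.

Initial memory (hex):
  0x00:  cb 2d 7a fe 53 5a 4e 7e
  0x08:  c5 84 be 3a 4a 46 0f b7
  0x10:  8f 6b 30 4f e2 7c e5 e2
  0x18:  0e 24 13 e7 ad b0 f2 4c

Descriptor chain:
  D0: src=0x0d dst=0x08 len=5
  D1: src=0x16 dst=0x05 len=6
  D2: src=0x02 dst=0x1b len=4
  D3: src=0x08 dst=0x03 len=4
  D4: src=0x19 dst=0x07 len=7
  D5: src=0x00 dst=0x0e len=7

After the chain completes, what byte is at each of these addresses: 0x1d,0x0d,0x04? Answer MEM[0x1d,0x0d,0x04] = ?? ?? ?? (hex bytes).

D0: mem[0x08..0x0c] <- [46 0f b7 8f 6b]
D1: mem[0x05..0x0a] <- [e5 e2 0e 24 13 e7]
D2: mem[0x1b..0x1e] <- [7a fe 53 e5]
D3: mem[0x03..0x06] <- [24 13 e7 8f]
D4: mem[0x07..0x0d] <- [24 13 7a fe 53 e5 4c]
D5: mem[0x0e..0x14] <- [cb 2d 7a 24 13 e7 8f]
query mem[0x1d]=0x53, mem[0x0d]=0x4c, mem[0x04]=0x13

MEM[0x1d,0x0d,0x04] = 53 4c 13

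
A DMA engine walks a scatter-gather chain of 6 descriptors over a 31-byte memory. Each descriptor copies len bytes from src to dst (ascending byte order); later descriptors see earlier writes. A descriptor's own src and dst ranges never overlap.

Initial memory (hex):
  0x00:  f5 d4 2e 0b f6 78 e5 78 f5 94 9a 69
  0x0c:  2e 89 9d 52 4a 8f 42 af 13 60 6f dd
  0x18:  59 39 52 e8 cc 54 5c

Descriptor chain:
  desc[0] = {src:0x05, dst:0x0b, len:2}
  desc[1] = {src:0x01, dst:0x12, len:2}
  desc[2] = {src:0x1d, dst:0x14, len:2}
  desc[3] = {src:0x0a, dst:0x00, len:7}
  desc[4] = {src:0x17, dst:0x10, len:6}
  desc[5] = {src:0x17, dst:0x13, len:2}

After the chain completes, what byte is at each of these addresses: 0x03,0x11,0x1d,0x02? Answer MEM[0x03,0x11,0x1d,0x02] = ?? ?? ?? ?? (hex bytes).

MEM[0x03,0x11,0x1d,0x02] = 89 59 54 e5

  after D0: wrote 2B at 0x0b = 78e5
  after D1: wrote 2B at 0x12 = d42e
  after D2: wrote 2B at 0x14 = 545c
  after D3: wrote 7B at 0x00 = 9a78e5899d524a
  after D4: wrote 6B at 0x10 = dd593952e8cc
  after D5: wrote 2B at 0x13 = dd59
query mem[0x03]=0x89, mem[0x11]=0x59, mem[0x1d]=0x54, mem[0x02]=0xe5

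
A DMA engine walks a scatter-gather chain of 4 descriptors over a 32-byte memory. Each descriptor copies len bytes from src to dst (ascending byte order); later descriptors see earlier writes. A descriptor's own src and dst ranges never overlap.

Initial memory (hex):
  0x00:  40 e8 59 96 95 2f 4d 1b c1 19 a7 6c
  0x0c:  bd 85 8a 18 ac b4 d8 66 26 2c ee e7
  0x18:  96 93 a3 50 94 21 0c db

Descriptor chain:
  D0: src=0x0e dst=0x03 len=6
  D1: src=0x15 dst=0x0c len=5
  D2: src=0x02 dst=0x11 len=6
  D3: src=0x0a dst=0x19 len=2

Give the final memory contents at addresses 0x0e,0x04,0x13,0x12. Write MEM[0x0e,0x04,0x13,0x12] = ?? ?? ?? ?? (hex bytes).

#0 dst[0x03+6] := {0x8a,0x18,0xac,0xb4,0xd8,0x66}
#1 dst[0x0c+5] := {0x2c,0xee,0xe7,0x96,0x93}
#2 dst[0x11+6] := {0x59,0x8a,0x18,0xac,0xb4,0xd8}
#3 dst[0x19+2] := {0xa7,0x6c}
query mem[0x0e]=0xe7, mem[0x04]=0x18, mem[0x13]=0x18, mem[0x12]=0x8a

MEM[0x0e,0x04,0x13,0x12] = e7 18 18 8a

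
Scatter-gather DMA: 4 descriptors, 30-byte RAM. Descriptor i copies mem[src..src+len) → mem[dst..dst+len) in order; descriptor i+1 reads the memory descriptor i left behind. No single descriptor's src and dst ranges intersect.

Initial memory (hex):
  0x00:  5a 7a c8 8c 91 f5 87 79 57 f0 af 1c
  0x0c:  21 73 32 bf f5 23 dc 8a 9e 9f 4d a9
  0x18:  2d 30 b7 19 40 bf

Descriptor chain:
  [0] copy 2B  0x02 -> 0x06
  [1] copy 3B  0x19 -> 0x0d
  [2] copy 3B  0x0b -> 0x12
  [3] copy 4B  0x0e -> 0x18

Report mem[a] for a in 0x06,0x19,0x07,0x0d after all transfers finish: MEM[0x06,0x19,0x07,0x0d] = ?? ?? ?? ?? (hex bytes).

MEM[0x06,0x19,0x07,0x0d] = c8 19 8c 30

#0 dst[0x06+2] := {0xc8,0x8c}
#1 dst[0x0d+3] := {0x30,0xb7,0x19}
#2 dst[0x12+3] := {0x1c,0x21,0x30}
#3 dst[0x18+4] := {0xb7,0x19,0xf5,0x23}
query mem[0x06]=0xc8, mem[0x19]=0x19, mem[0x07]=0x8c, mem[0x0d]=0x30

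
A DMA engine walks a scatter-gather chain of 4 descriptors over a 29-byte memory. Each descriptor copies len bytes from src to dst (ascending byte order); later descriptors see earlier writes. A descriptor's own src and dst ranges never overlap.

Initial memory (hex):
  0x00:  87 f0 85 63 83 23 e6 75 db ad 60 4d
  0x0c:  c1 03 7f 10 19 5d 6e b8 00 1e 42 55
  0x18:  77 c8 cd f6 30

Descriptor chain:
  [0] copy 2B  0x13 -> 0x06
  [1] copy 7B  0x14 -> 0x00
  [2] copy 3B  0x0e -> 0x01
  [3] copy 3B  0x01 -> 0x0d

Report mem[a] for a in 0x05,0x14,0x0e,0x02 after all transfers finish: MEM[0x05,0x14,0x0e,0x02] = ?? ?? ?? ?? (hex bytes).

MEM[0x05,0x14,0x0e,0x02] = c8 00 10 10

D0: mem[0x06..0x07] <- [b8 00]
D1: mem[0x00..0x06] <- [00 1e 42 55 77 c8 cd]
D2: mem[0x01..0x03] <- [7f 10 19]
D3: mem[0x0d..0x0f] <- [7f 10 19]
query mem[0x05]=0xc8, mem[0x14]=0x00, mem[0x0e]=0x10, mem[0x02]=0x10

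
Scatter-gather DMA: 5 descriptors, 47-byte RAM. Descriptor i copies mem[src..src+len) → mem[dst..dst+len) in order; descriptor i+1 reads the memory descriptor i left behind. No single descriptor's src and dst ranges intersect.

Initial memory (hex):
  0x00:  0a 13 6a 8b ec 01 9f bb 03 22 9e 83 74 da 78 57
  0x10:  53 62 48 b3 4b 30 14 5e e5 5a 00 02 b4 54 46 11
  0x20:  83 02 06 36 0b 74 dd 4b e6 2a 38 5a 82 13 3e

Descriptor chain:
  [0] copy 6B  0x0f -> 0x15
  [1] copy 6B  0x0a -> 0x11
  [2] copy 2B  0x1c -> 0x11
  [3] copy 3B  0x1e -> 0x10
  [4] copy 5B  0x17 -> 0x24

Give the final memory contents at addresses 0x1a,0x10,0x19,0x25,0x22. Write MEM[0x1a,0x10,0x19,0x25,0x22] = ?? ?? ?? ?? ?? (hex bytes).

#0 dst[0x15+6] := {0x57,0x53,0x62,0x48,0xb3,0x4b}
#1 dst[0x11+6] := {0x9e,0x83,0x74,0xda,0x78,0x57}
#2 dst[0x11+2] := {0xb4,0x54}
#3 dst[0x10+3] := {0x46,0x11,0x83}
#4 dst[0x24+5] := {0x62,0x48,0xb3,0x4b,0x02}
query mem[0x1a]=0x4b, mem[0x10]=0x46, mem[0x19]=0xb3, mem[0x25]=0x48, mem[0x22]=0x06

MEM[0x1a,0x10,0x19,0x25,0x22] = 4b 46 b3 48 06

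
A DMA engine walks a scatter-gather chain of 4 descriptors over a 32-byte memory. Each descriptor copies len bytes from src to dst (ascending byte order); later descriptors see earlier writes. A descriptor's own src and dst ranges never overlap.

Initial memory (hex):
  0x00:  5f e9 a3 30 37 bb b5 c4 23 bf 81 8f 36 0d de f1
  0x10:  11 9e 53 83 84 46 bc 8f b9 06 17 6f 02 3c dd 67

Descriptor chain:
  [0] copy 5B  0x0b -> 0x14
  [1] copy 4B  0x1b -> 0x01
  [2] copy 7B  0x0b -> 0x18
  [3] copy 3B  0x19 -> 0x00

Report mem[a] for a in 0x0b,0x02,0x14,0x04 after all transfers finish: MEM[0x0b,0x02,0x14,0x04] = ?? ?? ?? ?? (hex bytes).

MEM[0x0b,0x02,0x14,0x04] = 8f de 8f dd

  after D0: wrote 5B at 0x14 = 8f360ddef1
  after D1: wrote 4B at 0x01 = 6f023cdd
  after D2: wrote 7B at 0x18 = 8f360ddef1119e
  after D3: wrote 3B at 0x00 = 360dde
query mem[0x0b]=0x8f, mem[0x02]=0xde, mem[0x14]=0x8f, mem[0x04]=0xdd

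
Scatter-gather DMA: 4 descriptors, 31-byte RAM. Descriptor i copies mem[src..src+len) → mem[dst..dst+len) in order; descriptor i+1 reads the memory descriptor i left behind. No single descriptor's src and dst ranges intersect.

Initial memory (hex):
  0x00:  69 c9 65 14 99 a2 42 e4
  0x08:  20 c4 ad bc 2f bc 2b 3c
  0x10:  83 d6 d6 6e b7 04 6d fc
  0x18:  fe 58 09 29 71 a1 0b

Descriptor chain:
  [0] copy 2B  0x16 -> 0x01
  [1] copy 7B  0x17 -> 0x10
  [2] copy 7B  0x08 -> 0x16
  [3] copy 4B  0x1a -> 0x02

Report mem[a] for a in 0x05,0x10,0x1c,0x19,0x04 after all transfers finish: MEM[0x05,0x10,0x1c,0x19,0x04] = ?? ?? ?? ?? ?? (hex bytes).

  after D0: wrote 2B at 0x01 = 6dfc
  after D1: wrote 7B at 0x10 = fcfe58092971a1
  after D2: wrote 7B at 0x16 = 20c4adbc2fbc2b
  after D3: wrote 4B at 0x02 = 2fbc2ba1
query mem[0x05]=0xa1, mem[0x10]=0xfc, mem[0x1c]=0x2b, mem[0x19]=0xbc, mem[0x04]=0x2b

MEM[0x05,0x10,0x1c,0x19,0x04] = a1 fc 2b bc 2b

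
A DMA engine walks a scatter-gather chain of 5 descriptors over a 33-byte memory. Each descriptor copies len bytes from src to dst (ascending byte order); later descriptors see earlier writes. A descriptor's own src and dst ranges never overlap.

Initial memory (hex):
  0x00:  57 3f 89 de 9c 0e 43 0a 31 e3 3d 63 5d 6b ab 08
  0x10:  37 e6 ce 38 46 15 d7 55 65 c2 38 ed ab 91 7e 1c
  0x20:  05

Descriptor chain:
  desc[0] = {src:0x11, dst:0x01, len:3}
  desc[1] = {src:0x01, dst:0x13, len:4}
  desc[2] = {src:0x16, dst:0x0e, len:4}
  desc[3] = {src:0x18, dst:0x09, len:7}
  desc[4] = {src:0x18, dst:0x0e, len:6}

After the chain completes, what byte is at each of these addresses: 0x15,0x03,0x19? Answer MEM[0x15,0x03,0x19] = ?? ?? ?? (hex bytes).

MEM[0x15,0x03,0x19] = 38 38 c2

[0] 0x11->0x01 len=3 : e6 ce 38
[1] 0x01->0x13 len=4 : e6 ce 38 9c
[2] 0x16->0x0e len=4 : 9c 55 65 c2
[3] 0x18->0x09 len=7 : 65 c2 38 ed ab 91 7e
[4] 0x18->0x0e len=6 : 65 c2 38 ed ab 91
query mem[0x15]=0x38, mem[0x03]=0x38, mem[0x19]=0xc2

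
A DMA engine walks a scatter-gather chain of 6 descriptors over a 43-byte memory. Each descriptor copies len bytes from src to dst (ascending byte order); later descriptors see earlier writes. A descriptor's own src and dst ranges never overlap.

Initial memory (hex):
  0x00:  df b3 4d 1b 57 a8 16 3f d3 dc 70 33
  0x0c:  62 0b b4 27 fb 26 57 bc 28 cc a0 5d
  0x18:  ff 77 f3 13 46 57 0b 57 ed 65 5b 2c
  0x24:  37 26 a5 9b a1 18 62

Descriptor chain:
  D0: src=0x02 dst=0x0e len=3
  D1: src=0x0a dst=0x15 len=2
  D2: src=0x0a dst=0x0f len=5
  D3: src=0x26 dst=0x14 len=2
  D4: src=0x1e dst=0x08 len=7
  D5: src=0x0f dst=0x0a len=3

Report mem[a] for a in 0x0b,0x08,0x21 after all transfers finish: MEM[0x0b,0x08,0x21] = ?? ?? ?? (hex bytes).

#0 dst[0x0e+3] := {0x4d,0x1b,0x57}
#1 dst[0x15+2] := {0x70,0x33}
#2 dst[0x0f+5] := {0x70,0x33,0x62,0x0b,0x4d}
#3 dst[0x14+2] := {0xa5,0x9b}
#4 dst[0x08+7] := {0x0b,0x57,0xed,0x65,0x5b,0x2c,0x37}
#5 dst[0x0a+3] := {0x70,0x33,0x62}
query mem[0x0b]=0x33, mem[0x08]=0x0b, mem[0x21]=0x65

MEM[0x0b,0x08,0x21] = 33 0b 65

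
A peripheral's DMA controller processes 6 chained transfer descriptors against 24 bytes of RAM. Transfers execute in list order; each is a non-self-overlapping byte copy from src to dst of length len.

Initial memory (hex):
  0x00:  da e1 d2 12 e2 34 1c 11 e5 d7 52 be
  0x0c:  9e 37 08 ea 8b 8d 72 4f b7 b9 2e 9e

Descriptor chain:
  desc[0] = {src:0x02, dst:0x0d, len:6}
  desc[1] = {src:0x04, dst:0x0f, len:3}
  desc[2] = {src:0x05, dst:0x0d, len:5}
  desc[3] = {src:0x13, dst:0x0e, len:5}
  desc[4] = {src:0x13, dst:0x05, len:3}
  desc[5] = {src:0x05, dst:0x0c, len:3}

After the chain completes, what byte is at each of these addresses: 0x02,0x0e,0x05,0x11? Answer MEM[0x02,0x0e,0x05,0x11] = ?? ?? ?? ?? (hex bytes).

MEM[0x02,0x0e,0x05,0x11] = d2 b9 4f 2e

D0: mem[0x0d..0x12] <- [d2 12 e2 34 1c 11]
D1: mem[0x0f..0x11] <- [e2 34 1c]
D2: mem[0x0d..0x11] <- [34 1c 11 e5 d7]
D3: mem[0x0e..0x12] <- [4f b7 b9 2e 9e]
D4: mem[0x05..0x07] <- [4f b7 b9]
D5: mem[0x0c..0x0e] <- [4f b7 b9]
query mem[0x02]=0xd2, mem[0x0e]=0xb9, mem[0x05]=0x4f, mem[0x11]=0x2e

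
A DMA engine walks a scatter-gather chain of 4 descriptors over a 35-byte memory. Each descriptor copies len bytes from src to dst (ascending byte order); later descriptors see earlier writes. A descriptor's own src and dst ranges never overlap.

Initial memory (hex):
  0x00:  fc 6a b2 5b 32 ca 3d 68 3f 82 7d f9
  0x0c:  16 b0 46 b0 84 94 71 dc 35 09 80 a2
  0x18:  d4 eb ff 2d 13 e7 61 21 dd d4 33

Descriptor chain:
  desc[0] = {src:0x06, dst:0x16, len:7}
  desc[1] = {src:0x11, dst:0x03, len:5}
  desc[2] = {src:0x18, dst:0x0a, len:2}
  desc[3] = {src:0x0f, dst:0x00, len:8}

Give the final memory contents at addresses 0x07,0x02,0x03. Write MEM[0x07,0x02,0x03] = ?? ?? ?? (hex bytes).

D0: mem[0x16..0x1c] <- [3d 68 3f 82 7d f9 16]
D1: mem[0x03..0x07] <- [94 71 dc 35 09]
D2: mem[0x0a..0x0b] <- [3f 82]
D3: mem[0x00..0x07] <- [b0 84 94 71 dc 35 09 3d]
query mem[0x07]=0x3d, mem[0x02]=0x94, mem[0x03]=0x71

MEM[0x07,0x02,0x03] = 3d 94 71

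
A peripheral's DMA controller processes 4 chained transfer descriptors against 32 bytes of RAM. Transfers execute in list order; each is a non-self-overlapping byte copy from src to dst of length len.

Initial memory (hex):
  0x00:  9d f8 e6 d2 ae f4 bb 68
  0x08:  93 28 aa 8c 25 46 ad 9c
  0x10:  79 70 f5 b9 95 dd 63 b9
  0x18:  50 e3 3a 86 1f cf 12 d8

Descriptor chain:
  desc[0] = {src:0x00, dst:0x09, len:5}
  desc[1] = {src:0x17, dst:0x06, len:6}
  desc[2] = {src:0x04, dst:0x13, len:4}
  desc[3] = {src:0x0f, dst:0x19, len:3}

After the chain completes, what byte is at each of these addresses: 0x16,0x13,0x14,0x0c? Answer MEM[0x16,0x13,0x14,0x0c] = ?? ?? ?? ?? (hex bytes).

#0 dst[0x09+5] := {0x9d,0xf8,0xe6,0xd2,0xae}
#1 dst[0x06+6] := {0xb9,0x50,0xe3,0x3a,0x86,0x1f}
#2 dst[0x13+4] := {0xae,0xf4,0xb9,0x50}
#3 dst[0x19+3] := {0x9c,0x79,0x70}
query mem[0x16]=0x50, mem[0x13]=0xae, mem[0x14]=0xf4, mem[0x0c]=0xd2

MEM[0x16,0x13,0x14,0x0c] = 50 ae f4 d2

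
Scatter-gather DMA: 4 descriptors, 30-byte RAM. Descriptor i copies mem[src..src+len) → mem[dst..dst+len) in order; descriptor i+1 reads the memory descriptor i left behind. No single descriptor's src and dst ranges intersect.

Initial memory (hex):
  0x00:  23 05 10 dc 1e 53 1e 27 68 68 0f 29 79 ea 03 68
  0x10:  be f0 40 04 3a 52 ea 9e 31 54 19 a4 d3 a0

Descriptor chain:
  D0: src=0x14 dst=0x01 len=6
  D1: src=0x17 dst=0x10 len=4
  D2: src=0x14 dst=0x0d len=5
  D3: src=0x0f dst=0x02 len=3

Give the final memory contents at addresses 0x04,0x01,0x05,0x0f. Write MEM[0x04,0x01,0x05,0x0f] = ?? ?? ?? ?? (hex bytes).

MEM[0x04,0x01,0x05,0x0f] = 31 3a 31 ea

[0] 0x14->0x01 len=6 : 3a 52 ea 9e 31 54
[1] 0x17->0x10 len=4 : 9e 31 54 19
[2] 0x14->0x0d len=5 : 3a 52 ea 9e 31
[3] 0x0f->0x02 len=3 : ea 9e 31
query mem[0x04]=0x31, mem[0x01]=0x3a, mem[0x05]=0x31, mem[0x0f]=0xea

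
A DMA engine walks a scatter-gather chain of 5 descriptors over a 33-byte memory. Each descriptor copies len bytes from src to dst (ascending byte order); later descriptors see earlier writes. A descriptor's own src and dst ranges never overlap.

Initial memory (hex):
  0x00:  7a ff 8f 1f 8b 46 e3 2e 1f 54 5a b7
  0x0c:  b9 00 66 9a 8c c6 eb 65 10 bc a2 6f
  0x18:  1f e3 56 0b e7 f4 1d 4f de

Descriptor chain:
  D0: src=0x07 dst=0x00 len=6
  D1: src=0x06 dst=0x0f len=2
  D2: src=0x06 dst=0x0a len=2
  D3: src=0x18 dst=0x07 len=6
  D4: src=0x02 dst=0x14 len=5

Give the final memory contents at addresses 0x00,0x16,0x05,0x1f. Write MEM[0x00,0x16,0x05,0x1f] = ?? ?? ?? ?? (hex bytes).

D0: mem[0x00..0x05] <- [2e 1f 54 5a b7 b9]
D1: mem[0x0f..0x10] <- [e3 2e]
D2: mem[0x0a..0x0b] <- [e3 2e]
D3: mem[0x07..0x0c] <- [1f e3 56 0b e7 f4]
D4: mem[0x14..0x18] <- [54 5a b7 b9 e3]
query mem[0x00]=0x2e, mem[0x16]=0xb7, mem[0x05]=0xb9, mem[0x1f]=0x4f

MEM[0x00,0x16,0x05,0x1f] = 2e b7 b9 4f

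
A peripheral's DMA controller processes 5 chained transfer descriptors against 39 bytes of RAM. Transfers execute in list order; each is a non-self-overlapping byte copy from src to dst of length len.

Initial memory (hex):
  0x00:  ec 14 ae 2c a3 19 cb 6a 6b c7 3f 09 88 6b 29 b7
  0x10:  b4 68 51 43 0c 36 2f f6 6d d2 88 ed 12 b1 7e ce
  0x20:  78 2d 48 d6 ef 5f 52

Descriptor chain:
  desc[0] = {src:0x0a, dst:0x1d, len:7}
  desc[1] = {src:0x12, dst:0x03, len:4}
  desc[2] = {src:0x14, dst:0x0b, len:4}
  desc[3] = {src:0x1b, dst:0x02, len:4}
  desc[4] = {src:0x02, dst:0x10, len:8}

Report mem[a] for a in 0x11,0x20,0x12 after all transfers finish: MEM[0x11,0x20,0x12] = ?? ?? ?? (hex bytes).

MEM[0x11,0x20,0x12] = 12 6b 3f

D0: mem[0x1d..0x23] <- [3f 09 88 6b 29 b7 b4]
D1: mem[0x03..0x06] <- [51 43 0c 36]
D2: mem[0x0b..0x0e] <- [0c 36 2f f6]
D3: mem[0x02..0x05] <- [ed 12 3f 09]
D4: mem[0x10..0x17] <- [ed 12 3f 09 36 6a 6b c7]
query mem[0x11]=0x12, mem[0x20]=0x6b, mem[0x12]=0x3f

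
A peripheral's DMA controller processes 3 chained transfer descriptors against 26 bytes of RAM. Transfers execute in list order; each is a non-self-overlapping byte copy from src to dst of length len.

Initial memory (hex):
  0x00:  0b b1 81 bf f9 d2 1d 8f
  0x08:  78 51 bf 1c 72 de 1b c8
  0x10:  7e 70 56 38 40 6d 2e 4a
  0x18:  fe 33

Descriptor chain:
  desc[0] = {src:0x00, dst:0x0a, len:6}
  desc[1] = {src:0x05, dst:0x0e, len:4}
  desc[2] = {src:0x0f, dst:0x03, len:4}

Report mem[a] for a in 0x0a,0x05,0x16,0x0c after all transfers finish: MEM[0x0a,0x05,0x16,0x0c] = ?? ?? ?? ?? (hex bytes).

#0 dst[0x0a+6] := {0x0b,0xb1,0x81,0xbf,0xf9,0xd2}
#1 dst[0x0e+4] := {0xd2,0x1d,0x8f,0x78}
#2 dst[0x03+4] := {0x1d,0x8f,0x78,0x56}
query mem[0x0a]=0x0b, mem[0x05]=0x78, mem[0x16]=0x2e, mem[0x0c]=0x81

MEM[0x0a,0x05,0x16,0x0c] = 0b 78 2e 81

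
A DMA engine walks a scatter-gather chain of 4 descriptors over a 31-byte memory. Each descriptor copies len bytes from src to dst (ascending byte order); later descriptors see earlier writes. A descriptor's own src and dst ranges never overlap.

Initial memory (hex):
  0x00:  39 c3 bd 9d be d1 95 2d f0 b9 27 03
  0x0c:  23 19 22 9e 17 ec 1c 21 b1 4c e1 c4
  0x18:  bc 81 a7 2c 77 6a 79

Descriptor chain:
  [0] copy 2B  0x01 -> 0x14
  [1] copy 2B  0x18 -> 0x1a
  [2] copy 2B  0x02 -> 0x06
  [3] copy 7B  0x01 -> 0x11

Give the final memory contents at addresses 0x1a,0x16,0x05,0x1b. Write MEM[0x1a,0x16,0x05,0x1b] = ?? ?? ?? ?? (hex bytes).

MEM[0x1a,0x16,0x05,0x1b] = bc bd d1 81

  after D0: wrote 2B at 0x14 = c3bd
  after D1: wrote 2B at 0x1a = bc81
  after D2: wrote 2B at 0x06 = bd9d
  after D3: wrote 7B at 0x11 = c3bd9dbed1bd9d
query mem[0x1a]=0xbc, mem[0x16]=0xbd, mem[0x05]=0xd1, mem[0x1b]=0x81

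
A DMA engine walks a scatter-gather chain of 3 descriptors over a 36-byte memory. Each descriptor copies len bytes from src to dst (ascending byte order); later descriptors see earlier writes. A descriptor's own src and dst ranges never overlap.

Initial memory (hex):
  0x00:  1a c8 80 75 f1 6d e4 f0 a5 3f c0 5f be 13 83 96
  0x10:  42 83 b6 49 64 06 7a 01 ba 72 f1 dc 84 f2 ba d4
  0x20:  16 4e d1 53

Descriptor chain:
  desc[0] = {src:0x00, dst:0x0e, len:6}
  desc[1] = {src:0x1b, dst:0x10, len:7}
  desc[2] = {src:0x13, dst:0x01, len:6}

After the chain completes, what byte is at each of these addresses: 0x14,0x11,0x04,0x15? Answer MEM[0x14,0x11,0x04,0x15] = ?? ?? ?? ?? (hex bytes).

MEM[0x14,0x11,0x04,0x15] = d4 84 4e 16

#0 dst[0x0e+6] := {0x1a,0xc8,0x80,0x75,0xf1,0x6d}
#1 dst[0x10+7] := {0xdc,0x84,0xf2,0xba,0xd4,0x16,0x4e}
#2 dst[0x01+6] := {0xba,0xd4,0x16,0x4e,0x01,0xba}
query mem[0x14]=0xd4, mem[0x11]=0x84, mem[0x04]=0x4e, mem[0x15]=0x16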